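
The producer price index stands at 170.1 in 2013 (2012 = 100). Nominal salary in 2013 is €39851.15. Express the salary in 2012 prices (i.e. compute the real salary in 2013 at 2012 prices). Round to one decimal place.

23428.1

Real = Nominal ÷ (Index/100) = 39851.15 ÷ (170.1/100)
     = 39851.15 ÷ 1.701 = 23428.0717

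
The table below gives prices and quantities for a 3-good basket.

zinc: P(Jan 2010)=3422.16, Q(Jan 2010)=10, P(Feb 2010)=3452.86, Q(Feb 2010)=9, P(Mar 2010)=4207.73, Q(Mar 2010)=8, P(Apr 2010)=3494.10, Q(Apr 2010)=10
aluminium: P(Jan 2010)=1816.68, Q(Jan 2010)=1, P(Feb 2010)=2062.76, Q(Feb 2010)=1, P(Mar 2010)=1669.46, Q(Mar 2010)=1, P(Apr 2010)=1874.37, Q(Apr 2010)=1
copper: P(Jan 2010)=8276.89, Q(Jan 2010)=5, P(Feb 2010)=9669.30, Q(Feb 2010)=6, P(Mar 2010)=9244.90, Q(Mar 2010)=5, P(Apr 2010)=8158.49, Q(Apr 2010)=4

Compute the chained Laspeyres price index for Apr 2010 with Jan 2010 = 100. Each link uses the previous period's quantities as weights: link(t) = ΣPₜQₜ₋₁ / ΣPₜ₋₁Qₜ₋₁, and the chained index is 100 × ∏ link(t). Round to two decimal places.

99.01

Link Jan 2010→Feb 2010:
ΣP(Feb 2010)Q(Jan 2010) = 3452.86×10 + 2062.76×1 + 9669.30×5 = 34528.6 + 2062.76 + 48346.5 = 84937.86
ΣP(Jan 2010)Q(Jan 2010) = 3422.16×10 + 1816.68×1 + 8276.89×5 = 34221.6 + 1816.68 + 41384.45 = 77422.73
link = 84937.86/77422.73 = 1.097066
Link Feb 2010→Mar 2010:
ΣP(Mar 2010)Q(Feb 2010) = 4207.73×9 + 1669.46×1 + 9244.90×6 = 37869.57 + 1669.46 + 55469.4 = 95008.43
ΣP(Feb 2010)Q(Feb 2010) = 3452.86×9 + 2062.76×1 + 9669.30×6 = 31075.74 + 2062.76 + 58015.8 = 91154.3
link = 95008.43/91154.3 = 1.042281
Link Mar 2010→Apr 2010:
ΣP(Apr 2010)Q(Mar 2010) = 3494.10×8 + 1874.37×1 + 8158.49×5 = 27952.8 + 1874.37 + 40792.45 = 70619.62
ΣP(Mar 2010)Q(Mar 2010) = 4207.73×8 + 1669.46×1 + 9244.90×5 = 33661.84 + 1669.46 + 46224.5 = 81555.8
link = 70619.62/81555.8 = 0.865906
Chained index = 100 × 1.097066 × 1.042281 × 0.865906 = 99.0121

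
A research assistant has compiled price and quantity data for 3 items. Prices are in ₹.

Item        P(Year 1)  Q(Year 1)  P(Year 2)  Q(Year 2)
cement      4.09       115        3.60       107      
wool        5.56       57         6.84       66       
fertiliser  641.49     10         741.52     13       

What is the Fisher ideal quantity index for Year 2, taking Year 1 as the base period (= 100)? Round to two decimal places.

Laspeyres component (base-period weights):
ΣP(Year 1)Q(Year 2) = 4.09×107 + 5.56×66 + 641.49×13 = 437.63 + 366.96 + 8339.37 = 9143.96
ΣP(Year 1)Q(Year 1) = 4.09×115 + 5.56×57 + 641.49×10 = 470.35 + 316.92 + 6414.9 = 7202.17
L = 9143.96 / 7202.17 × 100 = 126.9612
Paasche component (current-period weights):
ΣP(Year 2)Q(Year 2) = 3.60×107 + 6.84×66 + 741.52×13 = 385.2 + 451.44 + 9639.76 = 10476.4
ΣP(Year 2)Q(Year 1) = 3.60×115 + 6.84×57 + 741.52×10 = 414 + 389.88 + 7415.2 = 8219.08
P = 10476.4 / 8219.08 × 100 = 127.4644
Fisher = √(L × P) = √(126.9612 × 127.4644) = 127.2125

127.21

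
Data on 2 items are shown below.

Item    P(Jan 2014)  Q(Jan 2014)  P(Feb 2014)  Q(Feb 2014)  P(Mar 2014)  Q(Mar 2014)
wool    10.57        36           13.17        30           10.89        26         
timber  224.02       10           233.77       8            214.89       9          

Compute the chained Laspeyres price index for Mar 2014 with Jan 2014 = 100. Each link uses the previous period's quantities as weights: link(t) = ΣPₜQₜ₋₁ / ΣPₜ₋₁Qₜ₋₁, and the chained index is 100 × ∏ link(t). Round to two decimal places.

96.90

Link Jan 2014→Feb 2014:
ΣP(Feb 2014)Q(Jan 2014) = 13.17×36 + 233.77×10 = 474.12 + 2337.7 = 2811.82
ΣP(Jan 2014)Q(Jan 2014) = 10.57×36 + 224.02×10 = 380.52 + 2240.2 = 2620.72
link = 2811.82/2620.72 = 1.072919
Link Feb 2014→Mar 2014:
ΣP(Mar 2014)Q(Feb 2014) = 10.89×30 + 214.89×8 = 326.7 + 1719.12 = 2045.82
ΣP(Feb 2014)Q(Feb 2014) = 13.17×30 + 233.77×8 = 395.1 + 1870.16 = 2265.26
link = 2045.82/2265.26 = 0.903128
Chained index = 100 × 1.072919 × 0.903128 = 96.8983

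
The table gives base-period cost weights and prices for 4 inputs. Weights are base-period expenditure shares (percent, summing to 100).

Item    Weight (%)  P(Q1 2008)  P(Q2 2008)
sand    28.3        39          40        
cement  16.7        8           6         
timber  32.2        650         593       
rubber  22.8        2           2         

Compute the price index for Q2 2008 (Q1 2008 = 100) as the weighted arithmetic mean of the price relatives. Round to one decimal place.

93.7

sand: 28.3 × (40/39) = 28.3 × 1.025641 = 29.0256
cement: 16.7 × (6/8) = 16.7 × 0.750000 = 12.5250
timber: 32.2 × (593/650) = 32.2 × 0.912308 = 29.3763
rubber: 22.8 × (2/2) = 22.8 × 1.000000 = 22.8000
Index = Σ wᵢ·(p₁ᵢ/p₀ᵢ) = 29.0256 + 12.5250 + 29.3763 + 22.8000 = 93.7269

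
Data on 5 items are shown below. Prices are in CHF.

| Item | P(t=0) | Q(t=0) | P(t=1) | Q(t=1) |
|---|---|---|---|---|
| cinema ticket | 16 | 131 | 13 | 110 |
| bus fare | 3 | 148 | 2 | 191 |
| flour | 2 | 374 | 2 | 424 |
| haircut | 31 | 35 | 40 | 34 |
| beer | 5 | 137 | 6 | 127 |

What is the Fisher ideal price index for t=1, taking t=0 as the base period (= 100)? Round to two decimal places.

Laspeyres component (base-period weights):
ΣP(t=1)Q(t=0) = 13×131 + 2×148 + 2×374 + 40×35 + 6×137 = 1703 + 296 + 748 + 1400 + 822 = 4969
ΣP(t=0)Q(t=0) = 16×131 + 3×148 + 2×374 + 31×35 + 5×137 = 2096 + 444 + 748 + 1085 + 685 = 5058
L = 4969 / 5058 × 100 = 98.2404
Paasche component (current-period weights):
ΣP(t=1)Q(t=1) = 13×110 + 2×191 + 2×424 + 40×34 + 6×127 = 1430 + 382 + 848 + 1360 + 762 = 4782
ΣP(t=0)Q(t=1) = 16×110 + 3×191 + 2×424 + 31×34 + 5×127 = 1760 + 573 + 848 + 1054 + 635 = 4870
P = 4782 / 4870 × 100 = 98.1930
Fisher = √(L × P) = √(98.2404 × 98.1930) = 98.2167

98.22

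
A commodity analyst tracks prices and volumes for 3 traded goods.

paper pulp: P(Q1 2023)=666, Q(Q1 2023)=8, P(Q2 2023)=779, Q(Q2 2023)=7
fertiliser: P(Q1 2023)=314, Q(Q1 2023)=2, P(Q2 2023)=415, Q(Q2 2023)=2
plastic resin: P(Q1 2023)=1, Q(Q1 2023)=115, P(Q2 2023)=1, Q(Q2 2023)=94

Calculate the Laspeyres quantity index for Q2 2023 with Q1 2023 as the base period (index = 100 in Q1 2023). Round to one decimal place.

Laspeyres quantity index uses base-period prices as weights.
ΣP(Q1 2023)·Q(Q2 2023) = 666×7 + 314×2 + 1×94 = 4662 + 628 + 94 = 5384
ΣP(Q1 2023)·Q(Q1 2023) = 666×8 + 314×2 + 1×115 = 5328 + 628 + 115 = 6071
Index = 5384 / 6071 × 100 = 88.6839

88.7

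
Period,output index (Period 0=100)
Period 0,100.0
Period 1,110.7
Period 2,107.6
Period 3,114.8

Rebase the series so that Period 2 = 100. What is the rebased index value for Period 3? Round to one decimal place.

106.7

Rebased(Period 3) = 114.8 / 107.6 × 100 = 106.6914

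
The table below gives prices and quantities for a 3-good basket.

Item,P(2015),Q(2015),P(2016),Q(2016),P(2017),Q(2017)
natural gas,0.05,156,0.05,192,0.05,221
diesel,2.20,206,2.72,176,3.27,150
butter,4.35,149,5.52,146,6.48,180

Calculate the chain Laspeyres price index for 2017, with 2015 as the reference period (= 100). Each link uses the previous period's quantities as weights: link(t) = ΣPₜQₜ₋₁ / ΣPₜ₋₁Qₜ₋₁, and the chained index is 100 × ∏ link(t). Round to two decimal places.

148.33

Link 2015→2016:
ΣP(2016)Q(2015) = 0.05×156 + 2.72×206 + 5.52×149 = 7.8 + 560.32 + 822.48 = 1390.6
ΣP(2015)Q(2015) = 0.05×156 + 2.20×206 + 4.35×149 = 7.8 + 453.2 + 648.15 = 1109.15
link = 1390.6/1109.15 = 1.253753
Link 2016→2017:
ΣP(2017)Q(2016) = 0.05×192 + 3.27×176 + 6.48×146 = 9.6 + 575.52 + 946.08 = 1531.2
ΣP(2016)Q(2016) = 0.05×192 + 2.72×176 + 5.52×146 = 9.6 + 478.72 + 805.92 = 1294.24
link = 1531.2/1294.24 = 1.183088
Chained index = 100 × 1.253753 × 1.183088 = 148.3300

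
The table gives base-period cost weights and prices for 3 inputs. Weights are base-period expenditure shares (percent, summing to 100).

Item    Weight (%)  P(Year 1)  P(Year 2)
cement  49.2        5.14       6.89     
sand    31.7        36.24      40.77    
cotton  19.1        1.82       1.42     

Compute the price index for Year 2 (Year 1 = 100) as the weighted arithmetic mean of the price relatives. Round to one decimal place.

116.5

cement: 49.2 × (6.89/5.14) = 49.2 × 1.340467 = 65.9510
sand: 31.7 × (40.77/36.24) = 31.7 × 1.125000 = 35.6625
cotton: 19.1 × (1.42/1.82) = 19.1 × 0.780220 = 14.9022
Index = Σ wᵢ·(p₁ᵢ/p₀ᵢ) = 65.9510 + 35.6625 + 14.9022 = 116.5157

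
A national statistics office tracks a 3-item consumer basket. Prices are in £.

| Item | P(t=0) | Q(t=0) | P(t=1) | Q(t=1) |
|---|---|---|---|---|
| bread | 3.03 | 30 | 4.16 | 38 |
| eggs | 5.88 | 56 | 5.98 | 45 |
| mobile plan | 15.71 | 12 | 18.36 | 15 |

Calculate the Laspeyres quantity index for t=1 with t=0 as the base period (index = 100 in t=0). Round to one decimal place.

Laspeyres quantity index uses base-period prices as weights.
ΣP(t=0)·Q(t=1) = 3.03×38 + 5.88×45 + 15.71×15 = 115.14 + 264.6 + 235.65 = 615.39
ΣP(t=0)·Q(t=0) = 3.03×30 + 5.88×56 + 15.71×12 = 90.9 + 329.28 + 188.52 = 608.7
Index = 615.39 / 608.7 × 100 = 101.0991

101.1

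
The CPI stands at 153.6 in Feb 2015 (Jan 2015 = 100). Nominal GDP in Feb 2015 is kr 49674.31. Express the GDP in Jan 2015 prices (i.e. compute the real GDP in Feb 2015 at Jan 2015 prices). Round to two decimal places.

Real = Nominal ÷ (Index/100) = 49674.31 ÷ (153.6/100)
     = 49674.31 ÷ 1.536 = 32340.0456

32340.05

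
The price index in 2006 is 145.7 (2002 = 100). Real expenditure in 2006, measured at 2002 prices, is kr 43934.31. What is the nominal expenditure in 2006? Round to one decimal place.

Nominal = Real × (Index/100) = 43934.31 × (145.7/100)
        = 43934.31 × 1.457 = 64012.2897

64012.3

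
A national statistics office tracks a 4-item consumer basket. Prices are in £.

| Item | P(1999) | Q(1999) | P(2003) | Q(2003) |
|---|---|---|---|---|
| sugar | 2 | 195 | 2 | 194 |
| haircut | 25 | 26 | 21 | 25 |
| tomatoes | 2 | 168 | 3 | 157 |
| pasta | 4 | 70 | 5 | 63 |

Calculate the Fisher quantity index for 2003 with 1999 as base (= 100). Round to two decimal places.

Laspeyres component (base-period weights):
ΣP(1999)Q(2003) = 2×194 + 25×25 + 2×157 + 4×63 = 388 + 625 + 314 + 252 = 1579
ΣP(1999)Q(1999) = 2×195 + 25×26 + 2×168 + 4×70 = 390 + 650 + 336 + 280 = 1656
L = 1579 / 1656 × 100 = 95.3502
Paasche component (current-period weights):
ΣP(2003)Q(2003) = 2×194 + 21×25 + 3×157 + 5×63 = 388 + 525 + 471 + 315 = 1699
ΣP(2003)Q(1999) = 2×195 + 21×26 + 3×168 + 5×70 = 390 + 546 + 504 + 350 = 1790
P = 1699 / 1790 × 100 = 94.9162
Fisher = √(L × P) = √(95.3502 × 94.9162) = 95.1330

95.13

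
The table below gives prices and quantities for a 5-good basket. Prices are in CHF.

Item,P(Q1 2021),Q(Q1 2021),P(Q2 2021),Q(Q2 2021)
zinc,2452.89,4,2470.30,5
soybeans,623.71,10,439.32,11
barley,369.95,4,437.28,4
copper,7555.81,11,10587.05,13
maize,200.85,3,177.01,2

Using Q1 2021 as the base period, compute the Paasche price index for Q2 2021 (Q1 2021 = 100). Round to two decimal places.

131.61

Paasche price index uses current-period quantities as weights.
ΣP(Q2 2021)·Q(Q2 2021) = 2470.30×5 + 439.32×11 + 437.28×4 + 10587.05×13 + 177.01×2 = 12351.5 + 4832.52 + 1749.12 + 137631.65 + 354.02 = 156918.81
ΣP(Q1 2021)·Q(Q2 2021) = 2452.89×5 + 623.71×11 + 369.95×4 + 7555.81×13 + 200.85×2 = 12264.45 + 6860.81 + 1479.8 + 98225.53 + 401.7 = 119232.29
Index = 156918.81 / 119232.29 × 100 = 131.6076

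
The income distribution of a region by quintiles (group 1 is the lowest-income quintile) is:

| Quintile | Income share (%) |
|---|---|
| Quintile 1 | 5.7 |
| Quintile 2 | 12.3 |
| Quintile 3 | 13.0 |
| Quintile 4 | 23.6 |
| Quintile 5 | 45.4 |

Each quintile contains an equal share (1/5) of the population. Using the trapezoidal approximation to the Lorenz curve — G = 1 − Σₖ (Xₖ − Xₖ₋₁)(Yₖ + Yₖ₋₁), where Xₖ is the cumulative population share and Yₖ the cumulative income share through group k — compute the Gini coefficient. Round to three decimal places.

Cumulative income shares Yₖ: 0.0570, 0.1800, 0.3100, 0.5460, 1.0000
Σ (Xₖ−Xₖ₋₁)(Yₖ+Yₖ₋₁) = (1/5)(0.0570+0.0000) + (1/5)(0.1800+0.0570) + (1/5)(0.3100+0.1800) + (1/5)(0.5460+0.3100) + (1/5)(1.0000+0.5460)
  = 0.0114 + 0.0474 + 0.0980 + 0.1712 + 0.3092 = 0.6372
G = 1 − 0.6372 = 0.3628

0.363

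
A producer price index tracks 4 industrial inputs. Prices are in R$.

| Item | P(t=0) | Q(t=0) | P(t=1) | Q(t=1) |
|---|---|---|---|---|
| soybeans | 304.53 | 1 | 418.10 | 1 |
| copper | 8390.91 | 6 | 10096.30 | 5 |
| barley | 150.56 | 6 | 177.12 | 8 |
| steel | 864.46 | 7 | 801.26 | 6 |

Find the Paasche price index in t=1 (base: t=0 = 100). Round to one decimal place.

117.4

Paasche price index uses current-period quantities as weights.
ΣP(t=1)·Q(t=1) = 418.10×1 + 10096.30×5 + 177.12×8 + 801.26×6 = 418.1 + 50481.5 + 1416.96 + 4807.56 = 57124.12
ΣP(t=0)·Q(t=1) = 304.53×1 + 8390.91×5 + 150.56×8 + 864.46×6 = 304.53 + 41954.55 + 1204.48 + 5186.76 = 48650.32
Index = 57124.12 / 48650.32 × 100 = 117.4178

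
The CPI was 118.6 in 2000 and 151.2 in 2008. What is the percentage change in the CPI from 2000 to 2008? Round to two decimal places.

27.49%

Change = (151.2 − 118.6) / 118.6 × 100
       = 32.6 / 118.6 × 100 = 27.4874%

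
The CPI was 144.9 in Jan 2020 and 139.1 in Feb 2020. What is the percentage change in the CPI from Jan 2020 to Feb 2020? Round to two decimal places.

Change = (139.1 − 144.9) / 144.9 × 100
       = -5.8 / 144.9 × 100 = -4.0028%

-4.00%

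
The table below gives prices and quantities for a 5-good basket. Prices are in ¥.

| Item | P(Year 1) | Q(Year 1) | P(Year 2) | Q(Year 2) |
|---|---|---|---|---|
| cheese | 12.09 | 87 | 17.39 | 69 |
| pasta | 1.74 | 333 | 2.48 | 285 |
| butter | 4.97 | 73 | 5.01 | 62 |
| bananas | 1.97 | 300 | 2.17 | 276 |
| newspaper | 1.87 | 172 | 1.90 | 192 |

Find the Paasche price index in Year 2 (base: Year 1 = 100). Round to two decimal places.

125.19

Paasche price index uses current-period quantities as weights.
ΣP(Year 2)·Q(Year 2) = 17.39×69 + 2.48×285 + 5.01×62 + 2.17×276 + 1.90×192 = 1199.91 + 706.8 + 310.62 + 598.92 + 364.8 = 3181.05
ΣP(Year 1)·Q(Year 2) = 12.09×69 + 1.74×285 + 4.97×62 + 1.97×276 + 1.87×192 = 834.21 + 495.9 + 308.14 + 543.72 + 359.04 = 2541.01
Index = 3181.05 / 2541.01 × 100 = 125.1884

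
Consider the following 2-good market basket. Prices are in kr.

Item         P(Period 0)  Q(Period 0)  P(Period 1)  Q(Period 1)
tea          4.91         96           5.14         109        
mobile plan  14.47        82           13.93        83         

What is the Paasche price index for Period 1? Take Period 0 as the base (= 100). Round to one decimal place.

98.9

Paasche price index uses current-period quantities as weights.
ΣP(Period 1)·Q(Period 1) = 5.14×109 + 13.93×83 = 560.26 + 1156.19 = 1716.45
ΣP(Period 0)·Q(Period 1) = 4.91×109 + 14.47×83 = 535.19 + 1201.01 = 1736.2
Index = 1716.45 / 1736.2 × 100 = 98.8625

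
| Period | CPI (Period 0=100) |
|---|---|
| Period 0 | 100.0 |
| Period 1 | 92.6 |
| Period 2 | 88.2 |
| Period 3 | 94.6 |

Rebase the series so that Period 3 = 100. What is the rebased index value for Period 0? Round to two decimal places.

105.71

Rebased(Period 0) = 100.0 / 94.6 × 100 = 105.7082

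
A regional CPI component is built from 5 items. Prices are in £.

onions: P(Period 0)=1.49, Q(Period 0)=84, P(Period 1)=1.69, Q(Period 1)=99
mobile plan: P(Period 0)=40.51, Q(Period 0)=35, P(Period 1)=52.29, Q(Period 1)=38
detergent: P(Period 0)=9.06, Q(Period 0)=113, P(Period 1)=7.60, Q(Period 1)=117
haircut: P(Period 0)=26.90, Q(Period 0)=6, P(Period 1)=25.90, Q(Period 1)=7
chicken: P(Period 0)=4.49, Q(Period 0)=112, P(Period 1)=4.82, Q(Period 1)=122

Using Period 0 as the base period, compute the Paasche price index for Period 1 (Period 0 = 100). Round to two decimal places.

Paasche price index uses current-period quantities as weights.
ΣP(Period 1)·Q(Period 1) = 1.69×99 + 52.29×38 + 7.60×117 + 25.90×7 + 4.82×122 = 167.31 + 1987.02 + 889.2 + 181.3 + 588.04 = 3812.87
ΣP(Period 0)·Q(Period 1) = 1.49×99 + 40.51×38 + 9.06×117 + 26.90×7 + 4.49×122 = 147.51 + 1539.38 + 1060.02 + 188.3 + 547.78 = 3482.99
Index = 3812.87 / 3482.99 × 100 = 109.4712

109.47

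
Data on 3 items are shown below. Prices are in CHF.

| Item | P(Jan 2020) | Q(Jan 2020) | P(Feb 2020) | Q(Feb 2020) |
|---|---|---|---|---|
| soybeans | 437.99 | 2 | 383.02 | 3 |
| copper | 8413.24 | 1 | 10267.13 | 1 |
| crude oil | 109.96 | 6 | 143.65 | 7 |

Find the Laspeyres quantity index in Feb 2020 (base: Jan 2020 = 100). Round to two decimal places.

105.51

Laspeyres quantity index uses base-period prices as weights.
ΣP(Jan 2020)·Q(Feb 2020) = 437.99×3 + 8413.24×1 + 109.96×7 = 1313.97 + 8413.24 + 769.72 = 10496.93
ΣP(Jan 2020)·Q(Jan 2020) = 437.99×2 + 8413.24×1 + 109.96×6 = 875.98 + 8413.24 + 659.76 = 9948.98
Index = 10496.93 / 9948.98 × 100 = 105.5076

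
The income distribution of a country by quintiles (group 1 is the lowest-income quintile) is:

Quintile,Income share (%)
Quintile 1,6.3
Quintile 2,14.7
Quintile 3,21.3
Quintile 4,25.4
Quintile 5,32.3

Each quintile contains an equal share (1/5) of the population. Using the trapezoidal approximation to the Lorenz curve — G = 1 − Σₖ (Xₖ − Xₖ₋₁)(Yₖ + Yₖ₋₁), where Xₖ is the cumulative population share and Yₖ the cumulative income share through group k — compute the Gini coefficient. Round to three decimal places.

0.251

Cumulative income shares Yₖ: 0.0630, 0.2100, 0.4230, 0.6770, 1.0000
Σ (Xₖ−Xₖ₋₁)(Yₖ+Yₖ₋₁) = (1/5)(0.0630+0.0000) + (1/5)(0.2100+0.0630) + (1/5)(0.4230+0.2100) + (1/5)(0.6770+0.4230) + (1/5)(1.0000+0.6770)
  = 0.0126 + 0.0546 + 0.1266 + 0.2200 + 0.3354 = 0.7492
G = 1 − 0.7492 = 0.2508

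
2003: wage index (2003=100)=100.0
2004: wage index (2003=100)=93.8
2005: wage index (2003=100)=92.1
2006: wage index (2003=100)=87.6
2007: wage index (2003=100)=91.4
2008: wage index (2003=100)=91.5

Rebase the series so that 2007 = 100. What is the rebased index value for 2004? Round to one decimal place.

Rebased(2004) = 93.8 / 91.4 × 100 = 102.6258

102.6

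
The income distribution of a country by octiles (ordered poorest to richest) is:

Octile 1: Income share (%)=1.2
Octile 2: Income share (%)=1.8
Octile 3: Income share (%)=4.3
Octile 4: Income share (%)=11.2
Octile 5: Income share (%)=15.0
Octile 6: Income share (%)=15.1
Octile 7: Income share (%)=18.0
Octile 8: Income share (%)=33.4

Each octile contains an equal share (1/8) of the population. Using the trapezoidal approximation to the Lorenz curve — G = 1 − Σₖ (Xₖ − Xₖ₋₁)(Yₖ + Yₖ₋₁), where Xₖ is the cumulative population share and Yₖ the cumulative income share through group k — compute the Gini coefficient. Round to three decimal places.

0.428

Cumulative income shares Yₖ: 0.0120, 0.0300, 0.0730, 0.1850, 0.3350, 0.4860, 0.6660, 1.0000
Σ (Xₖ−Xₖ₋₁)(Yₖ+Yₖ₋₁) = (1/8)(0.0120+0.0000) + (1/8)(0.0300+0.0120) + (1/8)(0.0730+0.0300) + (1/8)(0.1850+0.0730) + (1/8)(0.3350+0.1850) + (1/8)(0.4860+0.3350) + (1/8)(0.6660+0.4860) + (1/8)(1.0000+0.6660)
  = 0.0015 + 0.0053 + 0.0129 + 0.0323 + 0.0650 + 0.1026 + 0.1440 + 0.2082 = 0.5717
G = 1 − 0.5717 = 0.4283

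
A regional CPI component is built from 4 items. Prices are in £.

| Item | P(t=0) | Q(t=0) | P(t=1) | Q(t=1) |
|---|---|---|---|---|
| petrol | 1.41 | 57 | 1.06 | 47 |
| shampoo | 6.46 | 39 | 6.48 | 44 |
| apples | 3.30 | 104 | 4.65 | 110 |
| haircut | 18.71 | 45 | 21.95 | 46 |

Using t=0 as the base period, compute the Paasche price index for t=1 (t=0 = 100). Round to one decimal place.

Paasche price index uses current-period quantities as weights.
ΣP(t=1)·Q(t=1) = 1.06×47 + 6.48×44 + 4.65×110 + 21.95×46 = 49.82 + 285.12 + 511.5 + 1009.7 = 1856.14
ΣP(t=0)·Q(t=1) = 1.41×47 + 6.46×44 + 3.30×110 + 18.71×46 = 66.27 + 284.24 + 363 + 860.66 = 1574.17
Index = 1856.14 / 1574.17 × 100 = 117.9123

117.9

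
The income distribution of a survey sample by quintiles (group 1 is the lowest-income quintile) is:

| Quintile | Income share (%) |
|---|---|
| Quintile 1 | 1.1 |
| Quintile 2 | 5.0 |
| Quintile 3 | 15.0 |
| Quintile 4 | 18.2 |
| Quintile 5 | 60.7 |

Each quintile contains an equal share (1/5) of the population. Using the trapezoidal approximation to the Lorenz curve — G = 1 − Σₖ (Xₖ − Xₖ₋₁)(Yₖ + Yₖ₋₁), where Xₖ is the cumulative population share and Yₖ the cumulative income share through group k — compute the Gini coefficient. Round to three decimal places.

0.530

Cumulative income shares Yₖ: 0.0110, 0.0610, 0.2110, 0.3930, 1.0000
Σ (Xₖ−Xₖ₋₁)(Yₖ+Yₖ₋₁) = (1/5)(0.0110+0.0000) + (1/5)(0.0610+0.0110) + (1/5)(0.2110+0.0610) + (1/5)(0.3930+0.2110) + (1/5)(1.0000+0.3930)
  = 0.0022 + 0.0144 + 0.0544 + 0.1208 + 0.2786 = 0.4704
G = 1 − 0.4704 = 0.5296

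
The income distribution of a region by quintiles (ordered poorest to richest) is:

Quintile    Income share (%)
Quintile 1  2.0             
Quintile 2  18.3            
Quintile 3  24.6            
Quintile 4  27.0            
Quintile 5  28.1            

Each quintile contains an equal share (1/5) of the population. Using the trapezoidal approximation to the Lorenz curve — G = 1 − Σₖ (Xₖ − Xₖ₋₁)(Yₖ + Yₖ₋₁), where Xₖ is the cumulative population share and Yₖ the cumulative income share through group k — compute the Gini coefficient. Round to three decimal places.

Cumulative income shares Yₖ: 0.0200, 0.2030, 0.4490, 0.7190, 1.0000
Σ (Xₖ−Xₖ₋₁)(Yₖ+Yₖ₋₁) = (1/5)(0.0200+0.0000) + (1/5)(0.2030+0.0200) + (1/5)(0.4490+0.2030) + (1/5)(0.7190+0.4490) + (1/5)(1.0000+0.7190)
  = 0.0040 + 0.0446 + 0.1304 + 0.2336 + 0.3438 = 0.7564
G = 1 − 0.7564 = 0.2436

0.244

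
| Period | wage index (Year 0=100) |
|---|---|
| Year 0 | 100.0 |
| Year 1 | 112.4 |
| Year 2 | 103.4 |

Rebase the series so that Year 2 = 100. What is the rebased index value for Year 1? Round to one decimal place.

Rebased(Year 1) = 112.4 / 103.4 × 100 = 108.7041

108.7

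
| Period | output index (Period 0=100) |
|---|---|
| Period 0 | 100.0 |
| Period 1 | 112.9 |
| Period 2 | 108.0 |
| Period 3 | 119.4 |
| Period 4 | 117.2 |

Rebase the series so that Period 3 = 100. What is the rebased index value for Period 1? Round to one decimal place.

94.6

Rebased(Period 1) = 112.9 / 119.4 × 100 = 94.5561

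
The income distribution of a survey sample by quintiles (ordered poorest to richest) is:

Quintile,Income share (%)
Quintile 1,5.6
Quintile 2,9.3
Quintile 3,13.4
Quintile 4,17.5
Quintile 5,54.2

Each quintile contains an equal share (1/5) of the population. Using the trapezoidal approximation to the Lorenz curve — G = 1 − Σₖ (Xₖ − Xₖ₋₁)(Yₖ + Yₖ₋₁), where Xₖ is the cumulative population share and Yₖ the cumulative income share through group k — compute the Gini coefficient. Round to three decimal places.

Cumulative income shares Yₖ: 0.0560, 0.1490, 0.2830, 0.4580, 1.0000
Σ (Xₖ−Xₖ₋₁)(Yₖ+Yₖ₋₁) = (1/5)(0.0560+0.0000) + (1/5)(0.1490+0.0560) + (1/5)(0.2830+0.1490) + (1/5)(0.4580+0.2830) + (1/5)(1.0000+0.4580)
  = 0.0112 + 0.0410 + 0.0864 + 0.1482 + 0.2916 = 0.5784
G = 1 − 0.5784 = 0.4216

0.422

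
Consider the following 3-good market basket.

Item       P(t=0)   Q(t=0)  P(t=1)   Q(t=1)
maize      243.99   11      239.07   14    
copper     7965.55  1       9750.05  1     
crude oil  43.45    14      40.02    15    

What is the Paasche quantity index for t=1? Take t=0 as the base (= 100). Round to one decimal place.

Paasche quantity index uses current-period prices as weights.
ΣP(t=1)·Q(t=1) = 239.07×14 + 9750.05×1 + 40.02×15 = 3346.98 + 9750.05 + 600.3 = 13697.33
ΣP(t=1)·Q(t=0) = 239.07×11 + 9750.05×1 + 40.02×14 = 2629.77 + 9750.05 + 560.28 = 12940.1
Index = 13697.33 / 12940.1 × 100 = 105.8518

105.9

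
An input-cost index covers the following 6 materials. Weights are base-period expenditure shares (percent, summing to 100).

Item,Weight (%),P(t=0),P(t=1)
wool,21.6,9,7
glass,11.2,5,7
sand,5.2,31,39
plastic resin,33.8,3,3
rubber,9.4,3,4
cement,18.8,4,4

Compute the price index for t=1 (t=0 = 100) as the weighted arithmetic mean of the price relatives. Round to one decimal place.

104.2

wool: 21.6 × (7/9) = 21.6 × 0.777778 = 16.8000
glass: 11.2 × (7/5) = 11.2 × 1.400000 = 15.6800
sand: 5.2 × (39/31) = 5.2 × 1.258065 = 6.5419
plastic resin: 33.8 × (3/3) = 33.8 × 1.000000 = 33.8000
rubber: 9.4 × (4/3) = 9.4 × 1.333333 = 12.5333
cement: 18.8 × (4/4) = 18.8 × 1.000000 = 18.8000
Index = Σ wᵢ·(p₁ᵢ/p₀ᵢ) = 16.8000 + 15.6800 + 6.5419 + 33.8000 + 12.5333 + 18.8000 = 104.1553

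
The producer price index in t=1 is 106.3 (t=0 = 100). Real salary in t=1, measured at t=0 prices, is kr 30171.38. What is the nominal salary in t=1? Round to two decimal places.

Nominal = Real × (Index/100) = 30171.38 × (106.3/100)
        = 30171.38 × 1.063 = 32072.1769

32072.18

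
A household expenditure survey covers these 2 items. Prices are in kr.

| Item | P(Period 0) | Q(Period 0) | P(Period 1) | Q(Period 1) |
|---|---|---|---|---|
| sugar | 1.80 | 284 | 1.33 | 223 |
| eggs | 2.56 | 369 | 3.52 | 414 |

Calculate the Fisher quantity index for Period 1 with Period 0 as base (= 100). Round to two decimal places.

102.47

Laspeyres component (base-period weights):
ΣP(Period 0)Q(Period 1) = 1.80×223 + 2.56×414 = 401.4 + 1059.84 = 1461.24
ΣP(Period 0)Q(Period 0) = 1.80×284 + 2.56×369 = 511.2 + 944.64 = 1455.84
L = 1461.24 / 1455.84 × 100 = 100.3709
Paasche component (current-period weights):
ΣP(Period 1)Q(Period 1) = 1.33×223 + 3.52×414 = 296.59 + 1457.28 = 1753.87
ΣP(Period 1)Q(Period 0) = 1.33×284 + 3.52×369 = 377.72 + 1298.88 = 1676.6
P = 1753.87 / 1676.6 × 100 = 104.6087
Fisher = √(L × P) = √(100.3709 × 104.6087) = 102.4679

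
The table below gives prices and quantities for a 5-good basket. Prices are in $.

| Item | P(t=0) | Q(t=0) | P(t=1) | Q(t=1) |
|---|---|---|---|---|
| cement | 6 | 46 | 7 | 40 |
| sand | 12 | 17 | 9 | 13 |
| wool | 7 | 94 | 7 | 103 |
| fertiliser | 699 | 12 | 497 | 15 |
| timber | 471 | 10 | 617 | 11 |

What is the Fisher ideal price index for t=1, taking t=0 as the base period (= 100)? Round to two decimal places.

Laspeyres component (base-period weights):
ΣP(t=1)Q(t=0) = 7×46 + 9×17 + 7×94 + 497×12 + 617×10 = 322 + 153 + 658 + 5964 + 6170 = 13267
ΣP(t=0)Q(t=0) = 6×46 + 12×17 + 7×94 + 699×12 + 471×10 = 276 + 204 + 658 + 8388 + 4710 = 14236
L = 13267 / 14236 × 100 = 93.1933
Paasche component (current-period weights):
ΣP(t=1)Q(t=1) = 7×40 + 9×13 + 7×103 + 497×15 + 617×11 = 280 + 117 + 721 + 7455 + 6787 = 15360
ΣP(t=0)Q(t=1) = 6×40 + 12×13 + 7×103 + 699×15 + 471×11 = 240 + 156 + 721 + 10485 + 5181 = 16783
P = 15360 / 16783 × 100 = 91.5212
Fisher = √(L × P) = √(93.1933 × 91.5212) = 92.3535

92.35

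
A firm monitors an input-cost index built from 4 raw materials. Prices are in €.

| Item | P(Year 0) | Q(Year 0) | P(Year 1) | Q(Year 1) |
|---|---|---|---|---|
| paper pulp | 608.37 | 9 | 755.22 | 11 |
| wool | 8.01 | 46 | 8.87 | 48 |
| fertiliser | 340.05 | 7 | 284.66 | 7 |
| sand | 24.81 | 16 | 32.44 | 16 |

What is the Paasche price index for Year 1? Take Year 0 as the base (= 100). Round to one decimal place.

Paasche price index uses current-period quantities as weights.
ΣP(Year 1)·Q(Year 1) = 755.22×11 + 8.87×48 + 284.66×7 + 32.44×16 = 8307.42 + 425.76 + 1992.62 + 519.04 = 11244.84
ΣP(Year 0)·Q(Year 1) = 608.37×11 + 8.01×48 + 340.05×7 + 24.81×16 = 6692.07 + 384.48 + 2380.35 + 396.96 = 9853.86
Index = 11244.84 / 9853.86 × 100 = 114.1161

114.1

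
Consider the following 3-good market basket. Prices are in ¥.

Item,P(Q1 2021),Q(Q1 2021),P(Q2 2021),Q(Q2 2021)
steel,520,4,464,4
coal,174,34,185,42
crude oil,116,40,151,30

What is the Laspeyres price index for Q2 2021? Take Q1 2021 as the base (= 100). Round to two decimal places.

112.27

Laspeyres price index uses base-period quantities as weights.
ΣP(Q2 2021)·Q(Q1 2021) = 464×4 + 185×34 + 151×40 = 1856 + 6290 + 6040 = 14186
ΣP(Q1 2021)·Q(Q1 2021) = 520×4 + 174×34 + 116×40 = 2080 + 5916 + 4640 = 12636
Index = 14186 / 12636 × 100 = 112.2665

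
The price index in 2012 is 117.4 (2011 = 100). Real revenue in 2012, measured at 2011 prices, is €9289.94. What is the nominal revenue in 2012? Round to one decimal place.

Nominal = Real × (Index/100) = 9289.94 × (117.4/100)
        = 9289.94 × 1.174 = 10906.3896

10906.4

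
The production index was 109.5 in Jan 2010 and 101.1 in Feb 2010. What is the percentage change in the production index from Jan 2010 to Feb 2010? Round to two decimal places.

-7.67%

Change = (101.1 − 109.5) / 109.5 × 100
       = -8.4 / 109.5 × 100 = -7.6712%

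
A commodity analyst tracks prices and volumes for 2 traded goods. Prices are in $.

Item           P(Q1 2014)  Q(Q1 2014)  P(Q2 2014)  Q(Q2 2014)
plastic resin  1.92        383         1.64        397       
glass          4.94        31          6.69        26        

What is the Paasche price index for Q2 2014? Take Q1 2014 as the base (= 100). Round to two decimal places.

92.63

Paasche price index uses current-period quantities as weights.
ΣP(Q2 2014)·Q(Q2 2014) = 1.64×397 + 6.69×26 = 651.08 + 173.94 = 825.02
ΣP(Q1 2014)·Q(Q2 2014) = 1.92×397 + 4.94×26 = 762.24 + 128.44 = 890.68
Index = 825.02 / 890.68 × 100 = 92.6281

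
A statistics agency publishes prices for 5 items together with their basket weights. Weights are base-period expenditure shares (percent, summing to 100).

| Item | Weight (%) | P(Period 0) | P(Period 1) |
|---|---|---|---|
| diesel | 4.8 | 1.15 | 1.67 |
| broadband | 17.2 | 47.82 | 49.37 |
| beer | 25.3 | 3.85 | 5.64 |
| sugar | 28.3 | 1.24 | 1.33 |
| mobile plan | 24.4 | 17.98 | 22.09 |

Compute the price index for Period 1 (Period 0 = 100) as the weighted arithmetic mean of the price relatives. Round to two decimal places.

diesel: 4.8 × (1.67/1.15) = 4.8 × 1.452174 = 6.9704
broadband: 17.2 × (49.37/47.82) = 17.2 × 1.032413 = 17.7575
beer: 25.3 × (5.64/3.85) = 25.3 × 1.464935 = 37.0629
sugar: 28.3 × (1.33/1.24) = 28.3 × 1.072581 = 30.3540
mobile plan: 24.4 × (22.09/17.98) = 24.4 × 1.228587 = 29.9775
Index = Σ wᵢ·(p₁ᵢ/p₀ᵢ) = 6.9704 + 17.7575 + 37.0629 + 30.3540 + 29.9775 = 122.1224

122.12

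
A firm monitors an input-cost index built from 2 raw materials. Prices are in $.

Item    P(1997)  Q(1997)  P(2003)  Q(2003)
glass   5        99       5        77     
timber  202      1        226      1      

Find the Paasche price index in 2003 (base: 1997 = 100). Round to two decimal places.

104.09

Paasche price index uses current-period quantities as weights.
ΣP(2003)·Q(2003) = 5×77 + 226×1 = 385 + 226 = 611
ΣP(1997)·Q(2003) = 5×77 + 202×1 = 385 + 202 = 587
Index = 611 / 587 × 100 = 104.0886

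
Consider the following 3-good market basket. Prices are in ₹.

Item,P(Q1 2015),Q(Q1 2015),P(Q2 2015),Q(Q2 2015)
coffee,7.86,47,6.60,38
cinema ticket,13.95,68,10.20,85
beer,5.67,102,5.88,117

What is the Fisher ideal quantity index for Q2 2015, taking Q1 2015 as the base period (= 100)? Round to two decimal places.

Laspeyres component (base-period weights):
ΣP(Q1 2015)Q(Q2 2015) = 7.86×38 + 13.95×85 + 5.67×117 = 298.68 + 1185.75 + 663.39 = 2147.82
ΣP(Q1 2015)Q(Q1 2015) = 7.86×47 + 13.95×68 + 5.67×102 = 369.42 + 948.6 + 578.34 = 1896.36
L = 2147.82 / 1896.36 × 100 = 113.2601
Paasche component (current-period weights):
ΣP(Q2 2015)Q(Q2 2015) = 6.60×38 + 10.20×85 + 5.88×117 = 250.8 + 867 + 687.96 = 1805.76
ΣP(Q2 2015)Q(Q1 2015) = 6.60×47 + 10.20×68 + 5.88×102 = 310.2 + 693.6 + 599.76 = 1603.56
P = 1805.76 / 1603.56 × 100 = 112.6094
Fisher = √(L × P) = √(113.2601 × 112.6094) = 112.9343

112.93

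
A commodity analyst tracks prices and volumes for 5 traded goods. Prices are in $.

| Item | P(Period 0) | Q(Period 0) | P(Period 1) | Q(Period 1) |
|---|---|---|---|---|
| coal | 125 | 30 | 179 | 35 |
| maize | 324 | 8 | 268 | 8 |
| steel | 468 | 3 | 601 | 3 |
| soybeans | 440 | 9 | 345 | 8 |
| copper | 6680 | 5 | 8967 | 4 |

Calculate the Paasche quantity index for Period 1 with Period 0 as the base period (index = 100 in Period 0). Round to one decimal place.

85.3

Paasche quantity index uses current-period prices as weights.
ΣP(Period 1)·Q(Period 1) = 179×35 + 268×8 + 601×3 + 345×8 + 8967×4 = 6265 + 2144 + 1803 + 2760 + 35868 = 48840
ΣP(Period 1)·Q(Period 0) = 179×30 + 268×8 + 601×3 + 345×9 + 8967×5 = 5370 + 2144 + 1803 + 3105 + 44835 = 57257
Index = 48840 / 57257 × 100 = 85.2996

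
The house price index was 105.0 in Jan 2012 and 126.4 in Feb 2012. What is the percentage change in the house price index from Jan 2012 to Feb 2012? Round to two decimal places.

20.38%

Change = (126.4 − 105.0) / 105.0 × 100
       = 21.4 / 105.0 × 100 = 20.3810%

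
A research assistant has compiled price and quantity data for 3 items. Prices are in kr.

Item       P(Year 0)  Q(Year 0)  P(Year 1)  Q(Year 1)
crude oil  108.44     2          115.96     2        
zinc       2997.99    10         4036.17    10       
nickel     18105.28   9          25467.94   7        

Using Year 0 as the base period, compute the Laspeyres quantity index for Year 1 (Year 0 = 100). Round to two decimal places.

81.25

Laspeyres quantity index uses base-period prices as weights.
ΣP(Year 0)·Q(Year 1) = 108.44×2 + 2997.99×10 + 18105.28×7 = 216.88 + 29979.9 + 126736.96 = 156933.74
ΣP(Year 0)·Q(Year 0) = 108.44×2 + 2997.99×10 + 18105.28×9 = 216.88 + 29979.9 + 162947.52 = 193144.3
Index = 156933.74 / 193144.3 × 100 = 81.2521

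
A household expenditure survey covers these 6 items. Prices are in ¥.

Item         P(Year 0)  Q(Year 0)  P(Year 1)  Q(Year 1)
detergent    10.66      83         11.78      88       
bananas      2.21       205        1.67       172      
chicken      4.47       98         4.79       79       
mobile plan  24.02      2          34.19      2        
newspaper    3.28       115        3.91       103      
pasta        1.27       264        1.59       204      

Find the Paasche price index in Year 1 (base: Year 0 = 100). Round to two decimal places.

Paasche price index uses current-period quantities as weights.
ΣP(Year 1)·Q(Year 1) = 11.78×88 + 1.67×172 + 4.79×79 + 34.19×2 + 3.91×103 + 1.59×204 = 1036.64 + 287.24 + 378.41 + 68.38 + 402.73 + 324.36 = 2497.76
ΣP(Year 0)·Q(Year 1) = 10.66×88 + 2.21×172 + 4.47×79 + 24.02×2 + 3.28×103 + 1.27×204 = 938.08 + 380.12 + 353.13 + 48.04 + 337.84 + 259.08 = 2316.29
Index = 2497.76 / 2316.29 × 100 = 107.8345

107.83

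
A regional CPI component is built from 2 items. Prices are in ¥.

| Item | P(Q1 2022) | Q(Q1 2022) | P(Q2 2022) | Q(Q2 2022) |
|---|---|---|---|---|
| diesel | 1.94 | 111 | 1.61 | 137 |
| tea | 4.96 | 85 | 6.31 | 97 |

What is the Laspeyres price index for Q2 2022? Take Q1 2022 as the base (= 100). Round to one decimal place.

112.3

Laspeyres price index uses base-period quantities as weights.
ΣP(Q2 2022)·Q(Q1 2022) = 1.61×111 + 6.31×85 = 178.71 + 536.35 = 715.06
ΣP(Q1 2022)·Q(Q1 2022) = 1.94×111 + 4.96×85 = 215.34 + 421.6 = 636.94
Index = 715.06 / 636.94 × 100 = 112.2649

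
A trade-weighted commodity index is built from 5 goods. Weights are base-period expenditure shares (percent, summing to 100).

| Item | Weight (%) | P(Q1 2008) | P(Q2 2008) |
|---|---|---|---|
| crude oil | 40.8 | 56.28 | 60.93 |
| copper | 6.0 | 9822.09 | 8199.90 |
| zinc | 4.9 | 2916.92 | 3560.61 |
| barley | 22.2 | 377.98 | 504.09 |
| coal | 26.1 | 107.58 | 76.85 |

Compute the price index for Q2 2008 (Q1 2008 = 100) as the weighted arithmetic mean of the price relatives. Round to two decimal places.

103.41

crude oil: 40.8 × (60.93/56.28) = 40.8 × 1.082623 = 44.1710
copper: 6.0 × (8199.90/9822.09) = 6.0 × 0.834843 = 5.0091
zinc: 4.9 × (3560.61/2916.92) = 4.9 × 1.220675 = 5.9813
barley: 22.2 × (504.09/377.98) = 22.2 × 1.333642 = 29.6069
coal: 26.1 × (76.85/107.58) = 26.1 × 0.714352 = 18.6446
Index = Σ wᵢ·(p₁ᵢ/p₀ᵢ) = 44.1710 + 5.0091 + 5.9813 + 29.6069 + 18.6446 = 103.4128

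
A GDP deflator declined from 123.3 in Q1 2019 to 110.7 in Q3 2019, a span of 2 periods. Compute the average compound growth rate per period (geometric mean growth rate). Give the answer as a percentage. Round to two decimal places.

-5.25%

Growth factor = (110.7/123.3)^(1/2) = (0.897810)^(1/2) = 0.947528
Growth rate = 0.947528 − 1 = -0.052472 = -5.2472%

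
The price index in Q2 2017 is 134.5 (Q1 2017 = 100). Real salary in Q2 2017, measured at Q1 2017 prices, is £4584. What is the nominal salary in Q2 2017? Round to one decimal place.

Nominal = Real × (Index/100) = 4584 × (134.5/100)
        = 4584 × 1.345 = 6165.4800

6165.5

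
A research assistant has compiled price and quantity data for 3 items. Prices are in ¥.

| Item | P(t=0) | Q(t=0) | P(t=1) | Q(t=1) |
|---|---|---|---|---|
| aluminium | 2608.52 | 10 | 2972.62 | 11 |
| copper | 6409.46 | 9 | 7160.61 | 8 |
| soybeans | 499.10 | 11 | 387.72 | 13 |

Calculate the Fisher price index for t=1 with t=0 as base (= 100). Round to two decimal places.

Laspeyres component (base-period weights):
ΣP(t=1)Q(t=0) = 2972.62×10 + 7160.61×9 + 387.72×11 = 29726.2 + 64445.49 + 4264.92 = 98436.61
ΣP(t=0)Q(t=0) = 2608.52×10 + 6409.46×9 + 499.10×11 = 26085.2 + 57685.14 + 5490.1 = 89260.44
L = 98436.61 / 89260.44 × 100 = 110.2802
Paasche component (current-period weights):
ΣP(t=1)Q(t=1) = 2972.62×11 + 7160.61×8 + 387.72×13 = 32698.82 + 57284.88 + 5040.36 = 95024.06
ΣP(t=0)Q(t=1) = 2608.52×11 + 6409.46×8 + 499.10×13 = 28693.72 + 51275.68 + 6488.3 = 86457.7
P = 95024.06 / 86457.7 × 100 = 109.9082
Fisher = √(L × P) = √(110.2802 × 109.9082) = 110.0940

110.09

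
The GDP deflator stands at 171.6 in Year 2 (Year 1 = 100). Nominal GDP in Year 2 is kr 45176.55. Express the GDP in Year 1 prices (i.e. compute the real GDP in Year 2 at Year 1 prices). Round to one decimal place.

26326.7

Real = Nominal ÷ (Index/100) = 45176.55 ÷ (171.6/100)
     = 45176.55 ÷ 1.716 = 26326.6608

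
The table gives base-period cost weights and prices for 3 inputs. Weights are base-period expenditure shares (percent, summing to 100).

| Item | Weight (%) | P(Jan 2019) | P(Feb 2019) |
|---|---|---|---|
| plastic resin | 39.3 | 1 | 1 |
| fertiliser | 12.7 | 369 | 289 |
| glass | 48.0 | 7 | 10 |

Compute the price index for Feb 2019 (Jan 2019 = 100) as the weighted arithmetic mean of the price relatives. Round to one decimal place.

117.8

plastic resin: 39.3 × (1/1) = 39.3 × 1.000000 = 39.3000
fertiliser: 12.7 × (289/369) = 12.7 × 0.783198 = 9.9466
glass: 48.0 × (10/7) = 48.0 × 1.428571 = 68.5714
Index = Σ wᵢ·(p₁ᵢ/p₀ᵢ) = 39.3000 + 9.9466 + 68.5714 = 117.8180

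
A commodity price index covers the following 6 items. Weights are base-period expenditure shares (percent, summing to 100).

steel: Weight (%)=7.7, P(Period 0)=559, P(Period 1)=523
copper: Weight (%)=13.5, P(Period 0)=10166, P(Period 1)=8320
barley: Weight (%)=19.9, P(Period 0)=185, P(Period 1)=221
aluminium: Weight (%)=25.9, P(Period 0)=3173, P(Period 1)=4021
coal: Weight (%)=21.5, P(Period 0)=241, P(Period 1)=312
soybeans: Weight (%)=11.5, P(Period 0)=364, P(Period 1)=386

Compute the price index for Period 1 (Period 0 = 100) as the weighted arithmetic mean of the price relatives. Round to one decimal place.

114.9

steel: 7.7 × (523/559) = 7.7 × 0.935599 = 7.2041
copper: 13.5 × (8320/10166) = 13.5 × 0.818414 = 11.0486
barley: 19.9 × (221/185) = 19.9 × 1.194595 = 23.7724
aluminium: 25.9 × (4021/3173) = 25.9 × 1.267255 = 32.8219
coal: 21.5 × (312/241) = 21.5 × 1.294606 = 27.8340
soybeans: 11.5 × (386/364) = 11.5 × 1.060440 = 12.1951
Index = Σ wᵢ·(p₁ᵢ/p₀ᵢ) = 7.2041 + 11.0486 + 23.7724 + 32.8219 + 27.8340 + 12.1951 = 114.8761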